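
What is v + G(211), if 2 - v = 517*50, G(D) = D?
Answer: -25637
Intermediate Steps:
v = -25848 (v = 2 - 517*50 = 2 - 1*25850 = 2 - 25850 = -25848)
v + G(211) = -25848 + 211 = -25637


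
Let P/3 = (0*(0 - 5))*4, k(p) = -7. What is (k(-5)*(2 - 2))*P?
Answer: 0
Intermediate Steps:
P = 0 (P = 3*((0*(0 - 5))*4) = 3*((0*(-5))*4) = 3*(0*4) = 3*0 = 0)
(k(-5)*(2 - 2))*P = -7*(2 - 2)*0 = -7*0*0 = 0*0 = 0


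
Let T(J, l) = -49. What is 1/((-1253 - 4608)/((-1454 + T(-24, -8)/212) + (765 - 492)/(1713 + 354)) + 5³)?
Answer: 308269/39776157 ≈ 0.0077501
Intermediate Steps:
1/((-1253 - 4608)/((-1454 + T(-24, -8)/212) + (765 - 492)/(1713 + 354)) + 5³) = 1/((-1253 - 4608)/((-1454 - 49/212) + (765 - 492)/(1713 + 354)) + 5³) = 1/(-5861/((-1454 - 49*1/212) + 273/2067) + 125) = 1/(-5861/((-1454 - 49/212) + 273*(1/2067)) + 125) = 1/(-5861/(-308297/212 + 7/53) + 125) = 1/(-5861/(-308269/212) + 125) = 1/(-5861*(-212/308269) + 125) = 1/(1242532/308269 + 125) = 1/(39776157/308269) = 308269/39776157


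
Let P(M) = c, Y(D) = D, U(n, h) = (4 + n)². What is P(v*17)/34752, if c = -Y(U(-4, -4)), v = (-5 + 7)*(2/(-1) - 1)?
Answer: 0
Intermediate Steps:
v = -6 (v = 2*(2*(-1) - 1) = 2*(-2 - 1) = 2*(-3) = -6)
c = 0 (c = -(4 - 4)² = -1*0² = -1*0 = 0)
P(M) = 0
P(v*17)/34752 = 0/34752 = 0*(1/34752) = 0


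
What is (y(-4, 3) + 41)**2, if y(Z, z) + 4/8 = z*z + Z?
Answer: 8281/4 ≈ 2070.3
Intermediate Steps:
y(Z, z) = -1/2 + Z + z**2 (y(Z, z) = -1/2 + (z*z + Z) = -1/2 + (z**2 + Z) = -1/2 + (Z + z**2) = -1/2 + Z + z**2)
(y(-4, 3) + 41)**2 = ((-1/2 - 4 + 3**2) + 41)**2 = ((-1/2 - 4 + 9) + 41)**2 = (9/2 + 41)**2 = (91/2)**2 = 8281/4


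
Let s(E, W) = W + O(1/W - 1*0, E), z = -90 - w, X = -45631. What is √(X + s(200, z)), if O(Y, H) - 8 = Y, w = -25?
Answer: 3*I*√21447985/65 ≈ 213.75*I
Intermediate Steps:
z = -65 (z = -90 - 1*(-25) = -90 + 25 = -65)
O(Y, H) = 8 + Y
s(E, W) = 8 + W + 1/W (s(E, W) = W + (8 + (1/W - 1*0)) = W + (8 + (1/W + 0)) = W + (8 + 1/W) = 8 + W + 1/W)
√(X + s(200, z)) = √(-45631 + (8 - 65 + 1/(-65))) = √(-45631 + (8 - 65 - 1/65)) = √(-45631 - 3706/65) = √(-2969721/65) = 3*I*√21447985/65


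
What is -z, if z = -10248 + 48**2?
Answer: 7944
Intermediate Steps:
z = -7944 (z = -10248 + 2304 = -7944)
-z = -1*(-7944) = 7944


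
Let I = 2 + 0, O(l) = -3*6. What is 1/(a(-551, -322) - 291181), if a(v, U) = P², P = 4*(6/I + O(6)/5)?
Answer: -25/7279381 ≈ -3.4344e-6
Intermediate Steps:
O(l) = -18
I = 2
P = -12/5 (P = 4*(6/2 - 18/5) = 4*(6*(½) - 18*⅕) = 4*(3 - 18/5) = 4*(-⅗) = -12/5 ≈ -2.4000)
a(v, U) = 144/25 (a(v, U) = (-12/5)² = 144/25)
1/(a(-551, -322) - 291181) = 1/(144/25 - 291181) = 1/(-7279381/25) = -25/7279381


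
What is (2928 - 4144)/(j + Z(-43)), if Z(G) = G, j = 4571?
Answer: -76/283 ≈ -0.26855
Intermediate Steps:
(2928 - 4144)/(j + Z(-43)) = (2928 - 4144)/(4571 - 43) = -1216/4528 = -1216*1/4528 = -76/283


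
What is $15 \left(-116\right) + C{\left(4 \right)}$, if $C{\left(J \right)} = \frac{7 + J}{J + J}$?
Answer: $- \frac{13909}{8} \approx -1738.6$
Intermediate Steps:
$C{\left(J \right)} = \frac{7 + J}{2 J}$
$15 \left(-116\right) + C{\left(4 \right)} = 15 \left(-116\right) + \frac{7 + 4}{2 \cdot 4} = -1740 + \frac{1}{2} \cdot \frac{1}{4} \cdot 11 = -1740 + \frac{11}{8} = - \frac{13909}{8}$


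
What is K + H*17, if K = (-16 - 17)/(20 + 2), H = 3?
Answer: 99/2 ≈ 49.500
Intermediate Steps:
K = -3/2 (K = -33/22 = -33*1/22 = -3/2 ≈ -1.5000)
K + H*17 = -3/2 + 3*17 = -3/2 + 51 = 99/2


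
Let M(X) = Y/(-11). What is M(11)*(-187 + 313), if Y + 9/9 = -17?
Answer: 2268/11 ≈ 206.18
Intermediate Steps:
Y = -18 (Y = -1 - 17 = -18)
M(X) = 18/11 (M(X) = -18/(-11) = -18*(-1/11) = 18/11)
M(11)*(-187 + 313) = 18*(-187 + 313)/11 = (18/11)*126 = 2268/11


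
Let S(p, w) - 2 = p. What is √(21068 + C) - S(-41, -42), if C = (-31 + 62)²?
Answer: 39 + √22029 ≈ 187.42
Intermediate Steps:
C = 961 (C = 31² = 961)
S(p, w) = 2 + p
√(21068 + C) - S(-41, -42) = √(21068 + 961) - (2 - 41) = √22029 - 1*(-39) = √22029 + 39 = 39 + √22029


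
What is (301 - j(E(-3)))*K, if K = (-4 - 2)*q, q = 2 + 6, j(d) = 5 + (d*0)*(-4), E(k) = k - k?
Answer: -14208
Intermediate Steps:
E(k) = 0
j(d) = 5 (j(d) = 5 + 0*(-4) = 5 + 0 = 5)
q = 8
K = -48 (K = (-4 - 2)*8 = -6*8 = -48)
(301 - j(E(-3)))*K = (301 - 1*5)*(-48) = (301 - 5)*(-48) = 296*(-48) = -14208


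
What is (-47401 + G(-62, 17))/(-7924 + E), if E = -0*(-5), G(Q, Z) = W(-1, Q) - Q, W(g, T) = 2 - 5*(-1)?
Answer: 11833/1981 ≈ 5.9732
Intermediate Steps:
W(g, T) = 7 (W(g, T) = 2 + 5 = 7)
G(Q, Z) = 7 - Q
E = 0 (E = -1892*0 = 0)
(-47401 + G(-62, 17))/(-7924 + E) = (-47401 + (7 - 1*(-62)))/(-7924 + 0) = (-47401 + (7 + 62))/(-7924) = (-47401 + 69)*(-1/7924) = -47332*(-1/7924) = 11833/1981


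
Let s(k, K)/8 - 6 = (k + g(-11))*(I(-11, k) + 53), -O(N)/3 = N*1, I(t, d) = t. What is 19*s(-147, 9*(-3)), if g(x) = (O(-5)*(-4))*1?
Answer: -1320576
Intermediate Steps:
O(N) = -3*N
g(x) = -60 (g(x) = (-3*(-5)*(-4))*1 = (15*(-4))*1 = -60*1 = -60)
s(k, K) = -20112 + 336*k (s(k, K) = 48 + 8*((k - 60)*(-11 + 53)) = 48 + 8*((-60 + k)*42) = 48 + 8*(-2520 + 42*k) = 48 + (-20160 + 336*k) = -20112 + 336*k)
19*s(-147, 9*(-3)) = 19*(-20112 + 336*(-147)) = 19*(-20112 - 49392) = 19*(-69504) = -1320576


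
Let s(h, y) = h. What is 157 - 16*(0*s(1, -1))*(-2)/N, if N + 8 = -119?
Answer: 157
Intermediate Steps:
N = -127 (N = -8 - 119 = -127)
157 - 16*(0*s(1, -1))*(-2)/N = 157 - 16*(0*1)*(-2)/(-127) = 157 - 16*0*(-2)*(-1)/127 = 157 - 0*(-1)/127 = 157 - 16*0 = 157 + 0 = 157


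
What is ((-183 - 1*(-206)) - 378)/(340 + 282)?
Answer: -355/622 ≈ -0.57074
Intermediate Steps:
((-183 - 1*(-206)) - 378)/(340 + 282) = ((-183 + 206) - 378)/622 = (23 - 378)*(1/622) = -355*1/622 = -355/622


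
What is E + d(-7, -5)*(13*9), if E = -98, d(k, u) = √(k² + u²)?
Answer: -98 + 117*√74 ≈ 908.47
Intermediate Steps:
E + d(-7, -5)*(13*9) = -98 + √((-7)² + (-5)²)*(13*9) = -98 + √(49 + 25)*117 = -98 + √74*117 = -98 + 117*√74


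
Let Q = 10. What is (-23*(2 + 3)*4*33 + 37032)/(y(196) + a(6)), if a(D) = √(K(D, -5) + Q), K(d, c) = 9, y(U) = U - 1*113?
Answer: 302286/1145 - 3642*√19/1145 ≈ 250.14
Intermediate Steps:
y(U) = -113 + U (y(U) = U - 113 = -113 + U)
a(D) = √19 (a(D) = √(9 + 10) = √19)
(-23*(2 + 3)*4*33 + 37032)/(y(196) + a(6)) = (-23*(2 + 3)*4*33 + 37032)/((-113 + 196) + √19) = (-115*4*33 + 37032)/(83 + √19) = (-23*20*33 + 37032)/(83 + √19) = (-460*33 + 37032)/(83 + √19) = (-15180 + 37032)/(83 + √19) = 21852/(83 + √19)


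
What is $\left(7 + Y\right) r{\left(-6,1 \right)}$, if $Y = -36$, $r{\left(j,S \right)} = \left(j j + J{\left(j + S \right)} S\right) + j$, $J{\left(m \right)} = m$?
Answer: $-725$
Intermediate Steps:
$r{\left(j,S \right)} = j + j^{2} + S \left(S + j\right)$ ($r{\left(j,S \right)} = \left(j j + \left(j + S\right) S\right) + j = \left(j^{2} + \left(S + j\right) S\right) + j = \left(j^{2} + S \left(S + j\right)\right) + j = j + j^{2} + S \left(S + j\right)$)
$\left(7 + Y\right) r{\left(-6,1 \right)} = \left(7 - 36\right) \left(-6 + \left(-6\right)^{2} + 1 \left(1 - 6\right)\right) = - 29 \left(-6 + 36 + 1 \left(-5\right)\right) = - 29 \left(-6 + 36 - 5\right) = \left(-29\right) 25 = -725$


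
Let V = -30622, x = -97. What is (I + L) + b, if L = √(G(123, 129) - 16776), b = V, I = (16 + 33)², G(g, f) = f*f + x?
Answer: -28221 + 2*I*√58 ≈ -28221.0 + 15.232*I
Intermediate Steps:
G(g, f) = -97 + f² (G(g, f) = f*f - 97 = f² - 97 = -97 + f²)
I = 2401 (I = 49² = 2401)
b = -30622
L = 2*I*√58 (L = √((-97 + 129²) - 16776) = √((-97 + 16641) - 16776) = √(16544 - 16776) = √(-232) = 2*I*√58 ≈ 15.232*I)
(I + L) + b = (2401 + 2*I*√58) - 30622 = -28221 + 2*I*√58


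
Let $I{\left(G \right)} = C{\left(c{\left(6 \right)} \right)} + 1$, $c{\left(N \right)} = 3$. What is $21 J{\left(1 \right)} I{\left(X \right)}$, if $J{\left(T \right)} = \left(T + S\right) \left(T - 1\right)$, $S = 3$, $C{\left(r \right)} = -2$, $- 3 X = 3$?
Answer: $0$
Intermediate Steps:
$X = -1$ ($X = \left(- \frac{1}{3}\right) 3 = -1$)
$I{\left(G \right)} = -1$ ($I{\left(G \right)} = -2 + 1 = -1$)
$J{\left(T \right)} = \left(-1 + T\right) \left(3 + T\right)$ ($J{\left(T \right)} = \left(T + 3\right) \left(T - 1\right) = \left(3 + T\right) \left(-1 + T\right) = \left(-1 + T\right) \left(3 + T\right)$)
$21 J{\left(1 \right)} I{\left(X \right)} = 21 \left(-3 + 1^{2} + 2 \cdot 1\right) \left(-1\right) = 21 \left(-3 + 1 + 2\right) \left(-1\right) = 21 \cdot 0 \left(-1\right) = 0 \left(-1\right) = 0$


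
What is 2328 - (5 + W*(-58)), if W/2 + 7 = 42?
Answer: 6383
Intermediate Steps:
W = 70 (W = -14 + 2*42 = -14 + 84 = 70)
2328 - (5 + W*(-58)) = 2328 - (5 + 70*(-58)) = 2328 - (5 - 4060) = 2328 - 1*(-4055) = 2328 + 4055 = 6383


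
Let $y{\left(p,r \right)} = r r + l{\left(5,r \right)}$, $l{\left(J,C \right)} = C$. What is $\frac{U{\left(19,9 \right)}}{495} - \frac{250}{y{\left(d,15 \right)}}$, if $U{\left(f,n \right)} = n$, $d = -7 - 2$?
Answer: $- \frac{1351}{1320} \approx -1.0235$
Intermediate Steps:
$d = -9$
$y{\left(p,r \right)} = r + r^{2}$ ($y{\left(p,r \right)} = r r + r = r^{2} + r = r + r^{2}$)
$\frac{U{\left(19,9 \right)}}{495} - \frac{250}{y{\left(d,15 \right)}} = \frac{9}{495} - \frac{250}{15 \left(1 + 15\right)} = 9 \cdot \frac{1}{495} - \frac{250}{15 \cdot 16} = \frac{1}{55} - \frac{250}{240} = \frac{1}{55} - \frac{25}{24} = - \frac{1351}{1320}$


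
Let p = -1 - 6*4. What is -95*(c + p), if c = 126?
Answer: -9595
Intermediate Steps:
p = -25 (p = -1 - 24 = -25)
-95*(c + p) = -95*(126 - 25) = -95*101 = -9595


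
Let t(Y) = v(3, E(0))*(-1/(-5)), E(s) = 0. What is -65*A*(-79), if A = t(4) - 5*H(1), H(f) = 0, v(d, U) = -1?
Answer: -1027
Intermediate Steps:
t(Y) = -⅕ (t(Y) = -(-1)/(-5) = -(-1)*(-1)/5 = -1*⅕ = -⅕)
A = -⅕ (A = -⅕ - 5*0 = -⅕ + 0 = -⅕ ≈ -0.20000)
-65*A*(-79) = -65*(-⅕)*(-79) = 13*(-79) = -1027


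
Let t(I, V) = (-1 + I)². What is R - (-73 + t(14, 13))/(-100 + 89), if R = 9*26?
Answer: 2670/11 ≈ 242.73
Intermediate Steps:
R = 234
R - (-73 + t(14, 13))/(-100 + 89) = 234 - (-73 + (-1 + 14)²)/(-100 + 89) = 234 - (-73 + 13²)/(-11) = 234 - (-73 + 169)*(-1)/11 = 234 - 96*(-1)/11 = 234 - 1*(-96/11) = 234 + 96/11 = 2670/11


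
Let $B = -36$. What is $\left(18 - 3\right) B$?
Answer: $-540$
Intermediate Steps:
$\left(18 - 3\right) B = \left(18 - 3\right) \left(-36\right) = 15 \left(-36\right) = -540$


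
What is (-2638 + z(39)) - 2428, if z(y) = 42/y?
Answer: -65844/13 ≈ -5064.9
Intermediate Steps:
(-2638 + z(39)) - 2428 = (-2638 + 42/39) - 2428 = (-2638 + 42*(1/39)) - 2428 = (-2638 + 14/13) - 2428 = -34280/13 - 2428 = -65844/13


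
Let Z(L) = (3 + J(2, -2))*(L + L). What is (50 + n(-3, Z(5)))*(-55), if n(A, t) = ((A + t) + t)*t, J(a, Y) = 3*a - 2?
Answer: -530200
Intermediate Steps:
J(a, Y) = -2 + 3*a
Z(L) = 14*L (Z(L) = (3 + (-2 + 3*2))*(L + L) = (3 + (-2 + 6))*(2*L) = (3 + 4)*(2*L) = 7*(2*L) = 14*L)
n(A, t) = t*(A + 2*t) (n(A, t) = (A + 2*t)*t = t*(A + 2*t))
(50 + n(-3, Z(5)))*(-55) = (50 + (14*5)*(-3 + 2*(14*5)))*(-55) = (50 + 70*(-3 + 2*70))*(-55) = (50 + 70*(-3 + 140))*(-55) = (50 + 70*137)*(-55) = (50 + 9590)*(-55) = 9640*(-55) = -530200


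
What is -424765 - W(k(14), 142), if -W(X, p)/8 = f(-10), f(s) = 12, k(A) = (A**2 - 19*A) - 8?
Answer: -424669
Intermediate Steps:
k(A) = -8 + A**2 - 19*A
W(X, p) = -96 (W(X, p) = -8*12 = -96)
-424765 - W(k(14), 142) = -424765 - 1*(-96) = -424765 + 96 = -424669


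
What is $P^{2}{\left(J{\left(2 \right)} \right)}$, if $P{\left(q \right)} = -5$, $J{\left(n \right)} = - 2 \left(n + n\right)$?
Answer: $25$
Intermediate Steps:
$J{\left(n \right)} = - 4 n$ ($J{\left(n \right)} = - 2 \cdot 2 n = - 4 n$)
$P^{2}{\left(J{\left(2 \right)} \right)} = \left(-5\right)^{2} = 25$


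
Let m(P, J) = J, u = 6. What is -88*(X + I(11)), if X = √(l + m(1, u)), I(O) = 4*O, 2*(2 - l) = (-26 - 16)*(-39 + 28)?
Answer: -3872 - 88*I*√223 ≈ -3872.0 - 1314.1*I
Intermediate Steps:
l = -229 (l = 2 - (-26 - 16)*(-39 + 28)/2 = 2 - (-21)*(-11) = 2 - ½*462 = 2 - 231 = -229)
X = I*√223 (X = √(-229 + 6) = √(-223) = I*√223 ≈ 14.933*I)
-88*(X + I(11)) = -88*(I*√223 + 4*11) = -88*(I*√223 + 44) = -88*(44 + I*√223) = -3872 - 88*I*√223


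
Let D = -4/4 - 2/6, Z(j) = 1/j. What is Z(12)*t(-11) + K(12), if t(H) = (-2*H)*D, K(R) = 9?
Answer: 59/9 ≈ 6.5556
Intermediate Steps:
D = -4/3 (D = -4*¼ - 2*⅙ = -1 - ⅓ = -4/3 ≈ -1.3333)
t(H) = 8*H/3 (t(H) = -2*H*(-4/3) = 8*H/3)
Z(12)*t(-11) + K(12) = ((8/3)*(-11))/12 + 9 = (1/12)*(-88/3) + 9 = -22/9 + 9 = 59/9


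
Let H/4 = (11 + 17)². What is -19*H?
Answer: -59584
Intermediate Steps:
H = 3136 (H = 4*(11 + 17)² = 4*28² = 4*784 = 3136)
-19*H = -19*3136 = -59584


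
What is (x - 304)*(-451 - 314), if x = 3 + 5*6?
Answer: 207315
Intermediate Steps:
x = 33 (x = 3 + 30 = 33)
(x - 304)*(-451 - 314) = (33 - 304)*(-451 - 314) = -271*(-765) = 207315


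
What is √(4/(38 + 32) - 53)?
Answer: I*√64855/35 ≈ 7.2762*I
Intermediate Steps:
√(4/(38 + 32) - 53) = √(4/70 - 53) = √((1/70)*4 - 53) = √(2/35 - 53) = √(-1853/35) = I*√64855/35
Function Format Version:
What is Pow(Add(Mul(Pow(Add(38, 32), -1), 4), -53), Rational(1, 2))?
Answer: Mul(Rational(1, 35), I, Pow(64855, Rational(1, 2))) ≈ Mul(7.2762, I)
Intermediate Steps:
Pow(Add(Mul(Pow(Add(38, 32), -1), 4), -53), Rational(1, 2)) = Pow(Add(Mul(Pow(70, -1), 4), -53), Rational(1, 2)) = Pow(Add(Mul(Rational(1, 70), 4), -53), Rational(1, 2)) = Pow(Add(Rational(2, 35), -53), Rational(1, 2)) = Pow(Rational(-1853, 35), Rational(1, 2)) = Mul(Rational(1, 35), I, Pow(64855, Rational(1, 2)))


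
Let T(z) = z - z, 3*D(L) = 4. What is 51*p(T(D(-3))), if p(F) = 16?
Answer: 816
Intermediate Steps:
D(L) = 4/3 (D(L) = (⅓)*4 = 4/3)
T(z) = 0
51*p(T(D(-3))) = 51*16 = 816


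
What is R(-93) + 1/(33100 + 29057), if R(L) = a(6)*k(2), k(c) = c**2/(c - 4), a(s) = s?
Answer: -745883/62157 ≈ -12.000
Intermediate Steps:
k(c) = c**2/(-4 + c)
R(L) = -12 (R(L) = 6*(2**2/(-4 + 2)) = 6*(4/(-2)) = 6*(4*(-1/2)) = 6*(-2) = -12)
R(-93) + 1/(33100 + 29057) = -12 + 1/(33100 + 29057) = -12 + 1/62157 = -745883/62157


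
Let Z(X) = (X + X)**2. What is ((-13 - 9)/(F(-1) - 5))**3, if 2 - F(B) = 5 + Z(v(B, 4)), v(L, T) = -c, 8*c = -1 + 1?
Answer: 1331/64 ≈ 20.797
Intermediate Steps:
c = 0 (c = (-1 + 1)/8 = (1/8)*0 = 0)
v(L, T) = 0 (v(L, T) = -1*0 = 0)
Z(X) = 4*X**2 (Z(X) = (2*X)**2 = 4*X**2)
F(B) = -3 (F(B) = 2 - (5 + 4*0**2) = 2 - (5 + 4*0) = 2 - (5 + 0) = 2 - 1*5 = 2 - 5 = -3)
((-13 - 9)/(F(-1) - 5))**3 = ((-13 - 9)/(-3 - 5))**3 = (-22/(-8))**3 = (-22*(-1/8))**3 = (11/4)**3 = 1331/64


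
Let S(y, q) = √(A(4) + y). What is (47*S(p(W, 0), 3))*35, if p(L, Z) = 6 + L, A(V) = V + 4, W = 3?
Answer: 1645*√17 ≈ 6782.5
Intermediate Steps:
A(V) = 4 + V
S(y, q) = √(8 + y) (S(y, q) = √((4 + 4) + y) = √(8 + y))
(47*S(p(W, 0), 3))*35 = (47*√(8 + (6 + 3)))*35 = (47*√(8 + 9))*35 = (47*√17)*35 = 1645*√17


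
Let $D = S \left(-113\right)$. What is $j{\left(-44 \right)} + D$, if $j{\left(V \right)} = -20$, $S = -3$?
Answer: $319$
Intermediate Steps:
$D = 339$ ($D = \left(-3\right) \left(-113\right) = 339$)
$j{\left(-44 \right)} + D = -20 + 339 = 319$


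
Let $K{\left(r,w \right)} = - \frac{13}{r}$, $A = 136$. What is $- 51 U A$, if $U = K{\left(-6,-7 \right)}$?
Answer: $-15028$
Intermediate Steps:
$U = \frac{13}{6}$ ($U = - \frac{13}{-6} = \left(-13\right) \left(- \frac{1}{6}\right) = \frac{13}{6} \approx 2.1667$)
$- 51 U A = \left(-51\right) \frac{13}{6} \cdot 136 = \left(- \frac{221}{2}\right) 136 = -15028$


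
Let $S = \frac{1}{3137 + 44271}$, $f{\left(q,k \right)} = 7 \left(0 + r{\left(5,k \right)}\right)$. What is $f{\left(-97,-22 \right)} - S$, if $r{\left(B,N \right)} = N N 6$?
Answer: $\frac{963709823}{47408} \approx 20328.0$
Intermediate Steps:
$r{\left(B,N \right)} = 6 N^{2}$ ($r{\left(B,N \right)} = N^{2} \cdot 6 = 6 N^{2}$)
$f{\left(q,k \right)} = 42 k^{2}$ ($f{\left(q,k \right)} = 7 \left(0 + 6 k^{2}\right) = 7 \cdot 6 k^{2} = 42 k^{2}$)
$S = \frac{1}{47408} \approx 2.1093 \cdot 10^{-5}$
$f{\left(-97,-22 \right)} - S = 42 \left(-22\right)^{2} - \frac{1}{47408} = 42 \cdot 484 - \frac{1}{47408} = 20328 - \frac{1}{47408} = \frac{963709823}{47408}$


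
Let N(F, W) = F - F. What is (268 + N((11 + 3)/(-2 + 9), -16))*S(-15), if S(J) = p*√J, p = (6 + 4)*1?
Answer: 2680*I*√15 ≈ 10380.0*I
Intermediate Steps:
N(F, W) = 0
p = 10 (p = 10*1 = 10)
S(J) = 10*√J
(268 + N((11 + 3)/(-2 + 9), -16))*S(-15) = (268 + 0)*(10*√(-15)) = 268*(10*(I*√15)) = 268*(10*I*√15) = 2680*I*√15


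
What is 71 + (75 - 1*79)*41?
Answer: -93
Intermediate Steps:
71 + (75 - 1*79)*41 = 71 + (75 - 79)*41 = 71 - 4*41 = 71 - 164 = -93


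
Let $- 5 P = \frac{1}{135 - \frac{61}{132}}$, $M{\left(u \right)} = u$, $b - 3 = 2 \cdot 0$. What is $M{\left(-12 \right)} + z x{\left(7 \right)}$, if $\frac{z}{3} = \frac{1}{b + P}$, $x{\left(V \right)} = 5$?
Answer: $- \frac{621037}{88751} \approx -6.9975$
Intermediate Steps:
$b = 3$ ($b = 3 + 2 \cdot 0 = 3 + 0 = 3$)
$P = - \frac{132}{88795}$ ($P = - \frac{1}{5 \left(135 - \frac{61}{132}\right)} = - \frac{1}{5 \cdot \frac{17759}{132}} = \left(- \frac{1}{5}\right) \frac{132}{17759} = - \frac{132}{88795} \approx -0.0014866$)
$z = \frac{88795}{88751}$ ($z = \frac{3}{3 - \frac{132}{88795}} = \frac{3}{\frac{266253}{88795}} = 3 \cdot \frac{88795}{266253} = \frac{88795}{88751} \approx 1.0005$)
$M{\left(-12 \right)} + z x{\left(7 \right)} = -12 + \frac{88795}{88751} \cdot 5 = -12 + \frac{443975}{88751} = - \frac{621037}{88751}$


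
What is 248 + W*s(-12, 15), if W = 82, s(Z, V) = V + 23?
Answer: 3364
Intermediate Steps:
s(Z, V) = 23 + V
248 + W*s(-12, 15) = 248 + 82*(23 + 15) = 248 + 82*38 = 248 + 3116 = 3364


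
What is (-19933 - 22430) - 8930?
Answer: -51293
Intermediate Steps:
(-19933 - 22430) - 8930 = -42363 - 8930 = -51293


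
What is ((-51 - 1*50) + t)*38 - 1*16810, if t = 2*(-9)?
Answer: -21332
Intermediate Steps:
t = -18
((-51 - 1*50) + t)*38 - 1*16810 = ((-51 - 1*50) - 18)*38 - 1*16810 = ((-51 - 50) - 18)*38 - 16810 = (-101 - 18)*38 - 16810 = -119*38 - 16810 = -4522 - 16810 = -21332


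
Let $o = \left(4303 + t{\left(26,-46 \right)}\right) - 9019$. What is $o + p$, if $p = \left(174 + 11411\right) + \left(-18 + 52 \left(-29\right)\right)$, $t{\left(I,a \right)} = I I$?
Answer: $6019$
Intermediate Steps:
$t{\left(I,a \right)} = I^{2}$
$o = -4040$ ($o = \left(4303 + 26^{2}\right) - 9019 = \left(4303 + 676\right) - 9019 = 4979 - 9019 = -4040$)
$p = 10059$ ($p = 11585 - 1526 = 10059$)
$o + p = -4040 + 10059 = 6019$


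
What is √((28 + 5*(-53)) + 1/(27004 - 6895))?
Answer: 2*I*√23959028922/20109 ≈ 15.395*I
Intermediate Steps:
√((28 + 5*(-53)) + 1/(27004 - 6895)) = √((28 - 265) + 1/20109) = √(-237 + 1/20109) = √(-4765832/20109) = 2*I*√23959028922/20109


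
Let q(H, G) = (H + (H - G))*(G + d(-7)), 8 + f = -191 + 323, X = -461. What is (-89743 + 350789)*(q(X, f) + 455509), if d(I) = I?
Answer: 86961470842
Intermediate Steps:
f = 124 (f = -8 + (-191 + 323) = -8 + 132 = 124)
q(H, G) = (-7 + G)*(-G + 2*H) (q(H, G) = (H + (H - G))*(G - 7) = (-G + 2*H)*(-7 + G) = (-7 + G)*(-G + 2*H))
(-89743 + 350789)*(q(X, f) + 455509) = (-89743 + 350789)*((-1*124**2 - 14*(-461) + 7*124 + 2*124*(-461)) + 455509) = 261046*((-1*15376 + 6454 + 868 - 114328) + 455509) = 261046*((-15376 + 6454 + 868 - 114328) + 455509) = 261046*(-122382 + 455509) = 261046*333127 = 86961470842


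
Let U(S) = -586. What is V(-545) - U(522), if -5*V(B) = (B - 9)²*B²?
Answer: -18232344394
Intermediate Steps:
V(B) = -B²*(-9 + B)²/5 (V(B) = -(B - 9)²*B²/5 = -(-9 + B)²*B²/5 = -B²*(-9 + B)²/5)
V(-545) - U(522) = -⅕*(-545)²*(-9 - 545)² - 1*(-586) = -⅕*297025*(-554)² + 586 = -⅕*297025*306916 + 586 = -18232344980 + 586 = -18232344394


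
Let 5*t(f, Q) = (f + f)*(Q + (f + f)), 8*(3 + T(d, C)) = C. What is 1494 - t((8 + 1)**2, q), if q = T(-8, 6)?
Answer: -36819/10 ≈ -3681.9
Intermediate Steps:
T(d, C) = -3 + C/8
q = -9/4 (q = -3 + (1/8)*6 = -3 + 3/4 = -9/4 ≈ -2.2500)
t(f, Q) = 2*f*(Q + 2*f)/5 (t(f, Q) = ((f + f)*(Q + (f + f)))/5 = ((2*f)*(Q + 2*f))/5 = (2*f*(Q + 2*f))/5 = 2*f*(Q + 2*f)/5)
1494 - t((8 + 1)**2, q) = 1494 - 2*(8 + 1)**2*(-9/4 + 2*(8 + 1)**2)/5 = 1494 - 2*9**2*(-9/4 + 2*9**2)/5 = 1494 - 2*81*(-9/4 + 2*81)/5 = 1494 - 2*81*(-9/4 + 162)/5 = 1494 - 2*81*639/(5*4) = 1494 - 1*51759/10 = 1494 - 51759/10 = -36819/10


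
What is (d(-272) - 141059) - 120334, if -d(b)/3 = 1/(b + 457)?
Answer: -48357708/185 ≈ -2.6139e+5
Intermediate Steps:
d(b) = -3/(457 + b) (d(b) = -3/(b + 457) = -3/(457 + b))
(d(-272) - 141059) - 120334 = (-3/(457 - 272) - 141059) - 120334 = (-3/185 - 141059) - 120334 = -26095918/185 - 120334 = -48357708/185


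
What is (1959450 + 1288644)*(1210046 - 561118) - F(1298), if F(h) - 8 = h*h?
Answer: 2107777458420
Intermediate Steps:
F(h) = 8 + h² (F(h) = 8 + h*h = 8 + h²)
(1959450 + 1288644)*(1210046 - 561118) - F(1298) = (1959450 + 1288644)*(1210046 - 561118) - (8 + 1298²) = 3248094*648928 - (8 + 1684804) = 2107779143232 - 1*1684812 = 2107779143232 - 1684812 = 2107777458420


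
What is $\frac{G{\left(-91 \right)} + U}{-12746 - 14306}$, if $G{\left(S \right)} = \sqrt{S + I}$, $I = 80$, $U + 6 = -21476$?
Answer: $\frac{10741}{13526} - \frac{i \sqrt{11}}{27052} \approx 0.7941 - 0.0001226 i$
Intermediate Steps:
$U = -21482$ ($U = -6 - 21476 = -21482$)
$G{\left(S \right)} = \sqrt{80 + S}$ ($G{\left(S \right)} = \sqrt{S + 80} = \sqrt{80 + S}$)
$\frac{G{\left(-91 \right)} + U}{-12746 - 14306} = \frac{\sqrt{80 - 91} - 21482}{-12746 - 14306} = \frac{\sqrt{-11} - 21482}{-27052} = \left(i \sqrt{11} - 21482\right) \left(- \frac{1}{27052}\right) = \left(-21482 + i \sqrt{11}\right) \left(- \frac{1}{27052}\right) = \frac{10741}{13526} - \frac{i \sqrt{11}}{27052}$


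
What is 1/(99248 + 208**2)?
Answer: 1/142512 ≈ 7.0170e-6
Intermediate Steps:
1/(99248 + 208**2) = 1/(99248 + 43264) = 1/142512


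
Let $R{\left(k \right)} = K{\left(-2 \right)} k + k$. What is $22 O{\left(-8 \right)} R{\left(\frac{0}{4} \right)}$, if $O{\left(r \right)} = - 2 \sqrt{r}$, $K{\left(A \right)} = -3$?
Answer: $0$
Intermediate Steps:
$R{\left(k \right)} = - 2 k$ ($R{\left(k \right)} = - 3 k + k = - 2 k$)
$22 O{\left(-8 \right)} R{\left(\frac{0}{4} \right)} = 22 \left(- 2 \sqrt{-8}\right) \left(- 2 \cdot \frac{0}{4}\right) = 22 \left(- 2 \cdot 2 i \sqrt{2}\right) \left(- 2 \cdot 0 \cdot \frac{1}{4}\right) = 22 \left(- 4 i \sqrt{2}\right) \left(\left(-2\right) 0\right) = - 88 i \sqrt{2} \cdot 0 = 0$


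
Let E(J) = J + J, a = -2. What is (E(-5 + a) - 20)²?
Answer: 1156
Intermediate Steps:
E(J) = 2*J
(E(-5 + a) - 20)² = (2*(-5 - 2) - 20)² = (2*(-7) - 20)² = (-14 - 20)² = (-34)² = 1156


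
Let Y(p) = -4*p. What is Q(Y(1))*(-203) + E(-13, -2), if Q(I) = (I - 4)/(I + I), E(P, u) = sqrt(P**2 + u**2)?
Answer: -203 + sqrt(173) ≈ -189.85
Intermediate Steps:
Q(I) = (-4 + I)/(2*I) (Q(I) = (-4 + I)/((2*I)) = (-4 + I)*(1/(2*I)) = (-4 + I)/(2*I))
Q(Y(1))*(-203) + E(-13, -2) = ((-4 - 4*1)/(2*((-4*1))))*(-203) + sqrt((-13)**2 + (-2)**2) = ((1/2)*(-4 - 4)/(-4))*(-203) + sqrt(169 + 4) = ((1/2)*(-1/4)*(-8))*(-203) + sqrt(173) = 1*(-203) + sqrt(173) = -203 + sqrt(173)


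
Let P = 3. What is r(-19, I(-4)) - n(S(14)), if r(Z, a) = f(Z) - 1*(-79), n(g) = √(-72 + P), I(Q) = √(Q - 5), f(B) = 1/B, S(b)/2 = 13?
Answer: 1500/19 - I*√69 ≈ 78.947 - 8.3066*I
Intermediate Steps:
S(b) = 26 (S(b) = 2*13 = 26)
I(Q) = √(-5 + Q)
n(g) = I*√69 (n(g) = √(-72 + 3) = √(-69) = I*√69)
r(Z, a) = 79 + 1/Z (r(Z, a) = 1/Z - 1*(-79) = 1/Z + 79 = 79 + 1/Z)
r(-19, I(-4)) - n(S(14)) = (79 + 1/(-19)) - I*√69 = (79 - 1/19) - I*√69 = 1500/19 - I*√69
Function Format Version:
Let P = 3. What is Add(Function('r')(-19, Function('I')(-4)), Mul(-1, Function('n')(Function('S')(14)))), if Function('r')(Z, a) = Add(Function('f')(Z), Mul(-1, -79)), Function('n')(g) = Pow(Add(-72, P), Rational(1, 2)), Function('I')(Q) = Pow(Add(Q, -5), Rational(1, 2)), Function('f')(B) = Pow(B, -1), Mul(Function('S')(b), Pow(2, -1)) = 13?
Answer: Add(Rational(1500, 19), Mul(-1, I, Pow(69, Rational(1, 2)))) ≈ Add(78.947, Mul(-8.3066, I))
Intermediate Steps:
Function('S')(b) = 26 (Function('S')(b) = Mul(2, 13) = 26)
Function('I')(Q) = Pow(Add(-5, Q), Rational(1, 2))
Function('n')(g) = Mul(I, Pow(69, Rational(1, 2))) (Function('n')(g) = Pow(Add(-72, 3), Rational(1, 2)) = Pow(-69, Rational(1, 2)) = Mul(I, Pow(69, Rational(1, 2))))
Function('r')(Z, a) = Add(79, Pow(Z, -1)) (Function('r')(Z, a) = Add(Pow(Z, -1), Mul(-1, -79)) = Add(Pow(Z, -1), 79) = Add(79, Pow(Z, -1)))
Add(Function('r')(-19, Function('I')(-4)), Mul(-1, Function('n')(Function('S')(14)))) = Add(Add(79, Pow(-19, -1)), Mul(-1, Mul(I, Pow(69, Rational(1, 2))))) = Add(Add(79, Rational(-1, 19)), Mul(-1, I, Pow(69, Rational(1, 2)))) = Add(Rational(1500, 19), Mul(-1, I, Pow(69, Rational(1, 2))))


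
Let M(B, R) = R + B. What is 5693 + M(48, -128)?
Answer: 5613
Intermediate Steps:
M(B, R) = B + R
5693 + M(48, -128) = 5693 + (48 - 128) = 5693 - 80 = 5613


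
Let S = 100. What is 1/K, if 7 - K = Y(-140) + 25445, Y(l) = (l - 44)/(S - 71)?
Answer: -29/737518 ≈ -3.9321e-5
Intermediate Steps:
Y(l) = -44/29 + l/29 (Y(l) = (l - 44)/(100 - 71) = (-44 + l)/29 = (-44 + l)*(1/29) = -44/29 + l/29)
K = -737518/29 (K = 7 - ((-44/29 + (1/29)*(-140)) + 25445) = 7 - ((-44/29 - 140/29) + 25445) = 7 - (-184/29 + 25445) = 7 - 1*737721/29 = 7 - 737721/29 = -737518/29 ≈ -25432.)
1/K = 1/(-737518/29) = -29/737518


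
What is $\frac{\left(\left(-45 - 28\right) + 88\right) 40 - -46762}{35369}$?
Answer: $\frac{47362}{35369} \approx 1.3391$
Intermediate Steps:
$\frac{\left(\left(-45 - 28\right) + 88\right) 40 - -46762}{35369} = \left(\left(-73 + 88\right) 40 + 46762\right) \frac{1}{35369} = \left(15 \cdot 40 + 46762\right) \frac{1}{35369} = \left(600 + 46762\right) \frac{1}{35369} = 47362 \cdot \frac{1}{35369} = \frac{47362}{35369}$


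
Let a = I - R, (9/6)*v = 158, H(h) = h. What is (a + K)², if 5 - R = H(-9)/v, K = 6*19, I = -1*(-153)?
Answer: 6850045225/99856 ≈ 68599.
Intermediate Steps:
I = 153
v = 316/3 (v = (⅔)*158 = 316/3 ≈ 105.33)
K = 114
R = 1607/316 (R = 5 - (-9)/316/3 = 5 - (-9)*3/316 = 5 - 1*(-27/316) = 5 + 27/316 = 1607/316 ≈ 5.0854)
a = 46741/316 (a = 153 - 1*1607/316 = 153 - 1607/316 = 46741/316 ≈ 147.91)
(a + K)² = (46741/316 + 114)² = (82765/316)² = 6850045225/99856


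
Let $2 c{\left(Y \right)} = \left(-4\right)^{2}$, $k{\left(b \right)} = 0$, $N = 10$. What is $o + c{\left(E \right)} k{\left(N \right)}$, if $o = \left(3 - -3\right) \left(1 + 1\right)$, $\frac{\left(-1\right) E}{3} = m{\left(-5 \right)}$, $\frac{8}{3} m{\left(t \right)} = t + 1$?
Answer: $12$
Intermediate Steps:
$m{\left(t \right)} = \frac{3}{8} + \frac{3 t}{8}$ ($m{\left(t \right)} = \frac{3 \left(t + 1\right)}{8} = \frac{3 \left(1 + t\right)}{8} = \frac{3}{8} + \frac{3 t}{8}$)
$E = \frac{9}{2}$ ($E = - 3 \left(\frac{3}{8} + \frac{3}{8} \left(-5\right)\right) = - 3 \left(\frac{3}{8} - \frac{15}{8}\right) = \left(-3\right) \left(- \frac{3}{2}\right) = \frac{9}{2} \approx 4.5$)
$c{\left(Y \right)} = 8$ ($c{\left(Y \right)} = \frac{\left(-4\right)^{2}}{2} = \frac{1}{2} \cdot 16 = 8$)
$o = 12$ ($o = \left(3 + 3\right) 2 = 6 \cdot 2 = 12$)
$o + c{\left(E \right)} k{\left(N \right)} = 12 + 8 \cdot 0 = 12 + 0 = 12$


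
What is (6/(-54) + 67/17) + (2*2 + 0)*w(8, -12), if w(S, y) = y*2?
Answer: -14102/153 ≈ -92.170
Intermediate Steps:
w(S, y) = 2*y
(6/(-54) + 67/17) + (2*2 + 0)*w(8, -12) = (6/(-54) + 67/17) + (2*2 + 0)*(2*(-12)) = (6*(-1/54) + 67*(1/17)) + (4 + 0)*(-24) = (-⅑ + 67/17) + 4*(-24) = 586/153 - 96 = -14102/153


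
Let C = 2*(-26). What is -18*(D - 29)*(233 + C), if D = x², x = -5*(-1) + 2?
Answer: -65160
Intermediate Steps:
x = 7 (x = 5 + 2 = 7)
D = 49 (D = 7² = 49)
C = -52
-18*(D - 29)*(233 + C) = -18*(49 - 29)*(233 - 52) = -360*181 = -18*3620 = -65160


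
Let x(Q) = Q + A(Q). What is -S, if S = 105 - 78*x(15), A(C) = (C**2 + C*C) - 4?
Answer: 35853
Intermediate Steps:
A(C) = -4 + 2*C**2 (A(C) = (C**2 + C**2) - 4 = 2*C**2 - 4 = -4 + 2*C**2)
x(Q) = -4 + Q + 2*Q**2 (x(Q) = Q + (-4 + 2*Q**2) = -4 + Q + 2*Q**2)
S = -35853 (S = 105 - 78*(-4 + 15 + 2*15**2) = 105 - 78*(-4 + 15 + 2*225) = 105 - 78*(-4 + 15 + 450) = 105 - 78*461 = 105 - 35958 = -35853)
-S = -1*(-35853) = 35853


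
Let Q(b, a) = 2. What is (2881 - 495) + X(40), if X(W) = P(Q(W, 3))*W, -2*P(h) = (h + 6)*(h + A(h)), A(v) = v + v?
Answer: 1426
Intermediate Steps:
A(v) = 2*v
P(h) = -3*h*(6 + h)/2 (P(h) = -(h + 6)*(h + 2*h)/2 = -(6 + h)*3*h/2 = -3*h*(6 + h)/2)
X(W) = -24*W (X(W) = ((3/2)*2*(-6 - 1*2))*W = ((3/2)*2*(-6 - 2))*W = ((3/2)*2*(-8))*W = -24*W)
(2881 - 495) + X(40) = (2881 - 495) - 24*40 = 2386 - 960 = 1426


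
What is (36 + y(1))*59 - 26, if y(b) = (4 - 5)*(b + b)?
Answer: 1980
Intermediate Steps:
y(b) = -2*b
(36 + y(1))*59 - 26 = (36 - 2*1)*59 - 26 = (36 - 2)*59 - 26 = 34*59 - 26 = 2006 - 26 = 1980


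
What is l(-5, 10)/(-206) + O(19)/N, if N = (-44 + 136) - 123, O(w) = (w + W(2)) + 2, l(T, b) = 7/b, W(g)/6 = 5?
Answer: -105277/63860 ≈ -1.6486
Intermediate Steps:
W(g) = 30 (W(g) = 6*5 = 30)
O(w) = 32 + w (O(w) = (w + 30) + 2 = (30 + w) + 2 = 32 + w)
N = -31 (N = 92 - 123 = -31)
l(-5, 10)/(-206) + O(19)/N = (7/10)/(-206) + (32 + 19)/(-31) = (7*(⅒))*(-1/206) + 51*(-1/31) = (7/10)*(-1/206) - 51/31 = -7/2060 - 51/31 = -105277/63860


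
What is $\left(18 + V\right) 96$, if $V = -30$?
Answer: $-1152$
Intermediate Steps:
$\left(18 + V\right) 96 = \left(18 - 30\right) 96 = \left(-12\right) 96 = -1152$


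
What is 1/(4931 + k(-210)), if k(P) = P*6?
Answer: 1/3671 ≈ 0.00027241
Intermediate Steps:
k(P) = 6*P
1/(4931 + k(-210)) = 1/(4931 + 6*(-210)) = 1/(4931 - 1260) = 1/3671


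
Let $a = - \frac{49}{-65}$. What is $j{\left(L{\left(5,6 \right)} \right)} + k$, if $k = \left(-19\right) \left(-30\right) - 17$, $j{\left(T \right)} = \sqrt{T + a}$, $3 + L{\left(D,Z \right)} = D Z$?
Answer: $553 + \frac{2 \sqrt{29315}}{65} \approx 558.27$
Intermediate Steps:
$a = \frac{49}{65}$ ($a = \left(-49\right) \left(- \frac{1}{65}\right) = \frac{49}{65} \approx 0.75385$)
$L{\left(D,Z \right)} = -3 + D Z$
$j{\left(T \right)} = \sqrt{\frac{49}{65} + T}$ ($j{\left(T \right)} = \sqrt{T + \frac{49}{65}} = \sqrt{\frac{49}{65} + T}$)
$k = 553$ ($k = 570 - 17 = 553$)
$j{\left(L{\left(5,6 \right)} \right)} + k = \frac{\sqrt{3185 + 4225 \left(-3 + 5 \cdot 6\right)}}{65} + 553 = \frac{\sqrt{3185 + 4225 \left(-3 + 30\right)}}{65} + 553 = \frac{\sqrt{3185 + 4225 \cdot 27}}{65} + 553 = \frac{\sqrt{3185 + 114075}}{65} + 553 = \frac{\sqrt{117260}}{65} + 553 = \frac{2 \sqrt{29315}}{65} + 553 = 553 + \frac{2 \sqrt{29315}}{65}$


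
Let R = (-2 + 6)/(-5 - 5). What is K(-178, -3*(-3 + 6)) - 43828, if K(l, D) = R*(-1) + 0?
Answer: -219138/5 ≈ -43828.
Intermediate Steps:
R = -2/5 (R = 4/(-10) = 4*(-1/10) = -2/5 ≈ -0.40000)
K(l, D) = 2/5 (K(l, D) = -2/5*(-1) + 0 = 2/5 + 0 = 2/5)
K(-178, -3*(-3 + 6)) - 43828 = 2/5 - 43828 = -219138/5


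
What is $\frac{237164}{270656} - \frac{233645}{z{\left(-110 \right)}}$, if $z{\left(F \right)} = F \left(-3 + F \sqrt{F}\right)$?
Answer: $\frac{863342594225}{990675322736} + \frac{233645 i \sqrt{110}}{1331009} \approx 0.87147 + 1.8411 i$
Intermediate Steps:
$z{\left(F \right)} = F \left(-3 + F^{\frac{3}{2}}\right)$
$\frac{237164}{270656} - \frac{233645}{z{\left(-110 \right)}} = \frac{237164}{270656} - \frac{233645}{\left(-110\right)^{\frac{5}{2}} - -330} = 237164 \cdot \frac{1}{270656} - \frac{233645}{12100 i \sqrt{110} + 330} = \frac{59291}{67664} - \frac{233645}{330 + 12100 i \sqrt{110}}$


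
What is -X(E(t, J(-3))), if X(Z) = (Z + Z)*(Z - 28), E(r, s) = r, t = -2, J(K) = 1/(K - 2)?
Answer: -120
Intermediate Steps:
J(K) = 1/(-2 + K)
X(Z) = 2*Z*(-28 + Z) (X(Z) = (2*Z)*(-28 + Z) = 2*Z*(-28 + Z))
-X(E(t, J(-3))) = -2*(-2)*(-28 - 2) = -2*(-2)*(-30) = -1*120 = -120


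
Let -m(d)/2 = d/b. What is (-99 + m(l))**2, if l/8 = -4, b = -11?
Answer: 1329409/121 ≈ 10987.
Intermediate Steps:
l = -32 (l = 8*(-4) = -32)
m(d) = 2*d/11 (m(d) = -2*d/(-11) = -2*d*(-1)/11 = -(-2)*d/11 = 2*d/11)
(-99 + m(l))**2 = (-99 + (2/11)*(-32))**2 = (-99 - 64/11)**2 = (-1153/11)**2 = 1329409/121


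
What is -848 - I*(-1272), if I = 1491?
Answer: 1895704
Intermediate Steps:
-848 - I*(-1272) = -848 - 1*1491*(-1272) = -848 - 1491*(-1272) = -848 + 1896552 = 1895704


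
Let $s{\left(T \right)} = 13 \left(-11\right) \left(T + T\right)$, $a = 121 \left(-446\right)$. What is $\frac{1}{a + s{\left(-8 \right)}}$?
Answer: $- \frac{1}{51678} \approx -1.9351 \cdot 10^{-5}$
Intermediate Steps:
$a = -53966$
$s{\left(T \right)} = - 286 T$ ($s{\left(T \right)} = - 143 \cdot 2 T = - 286 T$)
$\frac{1}{a + s{\left(-8 \right)}} = \frac{1}{-53966 - -2288} = \frac{1}{-53966 + 2288} = \frac{1}{-51678} = - \frac{1}{51678}$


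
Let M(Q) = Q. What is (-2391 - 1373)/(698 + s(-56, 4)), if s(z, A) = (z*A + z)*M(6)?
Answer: 1882/491 ≈ 3.8330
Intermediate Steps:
s(z, A) = 6*z + 6*A*z (s(z, A) = (z*A + z)*6 = (A*z + z)*6 = (z + A*z)*6 = 6*z + 6*A*z)
(-2391 - 1373)/(698 + s(-56, 4)) = (-2391 - 1373)/(698 + 6*(-56)*(1 + 4)) = -3764/(698 + 6*(-56)*5) = -3764/(698 - 1680) = -3764/(-982) = -3764*(-1/982) = 1882/491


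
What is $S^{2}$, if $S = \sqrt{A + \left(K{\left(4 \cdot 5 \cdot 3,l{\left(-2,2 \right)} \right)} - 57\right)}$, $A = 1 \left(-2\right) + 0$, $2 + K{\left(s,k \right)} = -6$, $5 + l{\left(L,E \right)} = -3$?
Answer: $-67$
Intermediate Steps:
$l{\left(L,E \right)} = -8$ ($l{\left(L,E \right)} = -5 - 3 = -8$)
$K{\left(s,k \right)} = -8$ ($K{\left(s,k \right)} = -2 - 6 = -8$)
$A = -2$ ($A = -2 + 0 = -2$)
$S = i \sqrt{67}$ ($S = \sqrt{-2 - 65} = \sqrt{-67} = i \sqrt{67} \approx 8.1853 i$)
$S^{2} = \left(i \sqrt{67}\right)^{2} = -67$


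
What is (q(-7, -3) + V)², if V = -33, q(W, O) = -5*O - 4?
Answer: 484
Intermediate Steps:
q(W, O) = -4 - 5*O
(q(-7, -3) + V)² = ((-4 - 5*(-3)) - 33)² = ((-4 + 15) - 33)² = (11 - 33)² = (-22)² = 484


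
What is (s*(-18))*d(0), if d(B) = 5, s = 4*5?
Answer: -1800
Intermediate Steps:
s = 20
(s*(-18))*d(0) = (20*(-18))*5 = -360*5 = -1800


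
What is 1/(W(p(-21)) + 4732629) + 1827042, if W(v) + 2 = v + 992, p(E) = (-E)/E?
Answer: 8648518897957/4733618 ≈ 1.8270e+6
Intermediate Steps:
p(E) = -1
W(v) = 990 + v (W(v) = -2 + (v + 992) = -2 + (992 + v) = 990 + v)
1/(W(p(-21)) + 4732629) + 1827042 = 1/((990 - 1) + 4732629) + 1827042 = 1/(989 + 4732629) + 1827042 = 1/4733618 + 1827042 = 8648518897957/4733618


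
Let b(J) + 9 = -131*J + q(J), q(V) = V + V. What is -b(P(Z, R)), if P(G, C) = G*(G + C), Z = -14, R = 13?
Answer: 1815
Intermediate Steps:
q(V) = 2*V
P(G, C) = G*(C + G)
b(J) = -9 - 129*J (b(J) = -9 + (-131*J + 2*J) = -9 - 129*J)
-b(P(Z, R)) = -(-9 - (-1806)*(13 - 14)) = -(-9 - (-1806)*(-1)) = -(-9 - 129*14) = -(-9 - 1806) = -1*(-1815) = 1815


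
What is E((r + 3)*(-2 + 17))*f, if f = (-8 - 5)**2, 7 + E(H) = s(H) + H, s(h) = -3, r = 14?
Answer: 41405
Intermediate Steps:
E(H) = -10 + H (E(H) = -7 + (-3 + H) = -10 + H)
f = 169 (f = (-13)**2 = 169)
E((r + 3)*(-2 + 17))*f = (-10 + (14 + 3)*(-2 + 17))*169 = (-10 + 17*15)*169 = (-10 + 255)*169 = 245*169 = 41405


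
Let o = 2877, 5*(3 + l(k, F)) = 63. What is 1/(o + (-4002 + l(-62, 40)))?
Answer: -5/5577 ≈ -0.00089654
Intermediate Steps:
l(k, F) = 48/5 (l(k, F) = -3 + (⅕)*63 = -3 + 63/5 = 48/5)
1/(o + (-4002 + l(-62, 40))) = 1/(2877 + (-4002 + 48/5)) = 1/(2877 - 19962/5) = 1/(-5577/5) = -5/5577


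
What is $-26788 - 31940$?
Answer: $-58728$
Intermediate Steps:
$-26788 - 31940 = -58728$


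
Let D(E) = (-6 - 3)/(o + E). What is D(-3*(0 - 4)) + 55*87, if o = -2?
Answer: 47841/10 ≈ 4784.1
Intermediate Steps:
D(E) = -9/(-2 + E) (D(E) = (-6 - 3)/(-2 + E) = -9/(-2 + E))
D(-3*(0 - 4)) + 55*87 = -9/(-2 - 3*(0 - 4)) + 55*87 = -9/(-2 - 3*(-4)) + 4785 = -9/(-2 + 12) + 4785 = -9/10 + 4785 = 47841/10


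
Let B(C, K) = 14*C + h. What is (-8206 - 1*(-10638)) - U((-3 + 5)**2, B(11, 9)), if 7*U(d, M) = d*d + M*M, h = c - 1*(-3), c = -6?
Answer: -5793/7 ≈ -827.57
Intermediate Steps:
h = -3 (h = -6 - 1*(-3) = -6 + 3 = -3)
B(C, K) = -3 + 14*C (B(C, K) = 14*C - 3 = -3 + 14*C)
U(d, M) = M**2/7 + d**2/7 (U(d, M) = (d*d + M*M)/7 = (d**2 + M**2)/7 = (M**2 + d**2)/7 = M**2/7 + d**2/7)
(-8206 - 1*(-10638)) - U((-3 + 5)**2, B(11, 9)) = (-8206 - 1*(-10638)) - ((-3 + 14*11)**2/7 + ((-3 + 5)**2)**2/7) = (-8206 + 10638) - ((-3 + 154)**2/7 + (2**2)**2/7) = 2432 - ((1/7)*151**2 + (1/7)*4**2) = 2432 - ((1/7)*22801 + (1/7)*16) = 2432 - (22801/7 + 16/7) = 2432 - 1*22817/7 = 2432 - 22817/7 = -5793/7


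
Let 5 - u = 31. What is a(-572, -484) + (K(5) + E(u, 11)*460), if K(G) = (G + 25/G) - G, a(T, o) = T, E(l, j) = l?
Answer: -12527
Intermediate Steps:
u = -26 (u = 5 - 1*31 = 5 - 31 = -26)
K(G) = 25/G
a(-572, -484) + (K(5) + E(u, 11)*460) = -572 + (25/5 - 26*460) = -572 + (25*(1/5) - 11960) = -572 + (5 - 11960) = -572 - 11955 = -12527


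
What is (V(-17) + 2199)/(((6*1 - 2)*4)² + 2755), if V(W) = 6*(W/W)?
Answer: 2205/3011 ≈ 0.73232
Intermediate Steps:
V(W) = 6 (V(W) = 6*1 = 6)
(V(-17) + 2199)/(((6*1 - 2)*4)² + 2755) = (6 + 2199)/(((6*1 - 2)*4)² + 2755) = 2205/(((6 - 2)*4)² + 2755) = 2205/((4*4)² + 2755) = 2205/(16² + 2755) = 2205/(256 + 2755) = 2205/3011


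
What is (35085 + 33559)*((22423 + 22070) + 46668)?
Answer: 6257655684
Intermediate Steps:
(35085 + 33559)*((22423 + 22070) + 46668) = 68644*(44493 + 46668) = 68644*91161 = 6257655684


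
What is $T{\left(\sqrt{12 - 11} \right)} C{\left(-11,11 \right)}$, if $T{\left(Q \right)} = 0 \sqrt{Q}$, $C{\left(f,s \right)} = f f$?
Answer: $0$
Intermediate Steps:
$C{\left(f,s \right)} = f^{2}$
$T{\left(Q \right)} = 0$
$T{\left(\sqrt{12 - 11} \right)} C{\left(-11,11 \right)} = 0 \left(-11\right)^{2} = 0 \cdot 121 = 0$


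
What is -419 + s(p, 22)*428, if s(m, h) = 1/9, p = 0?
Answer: -3343/9 ≈ -371.44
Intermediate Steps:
s(m, h) = ⅑
-419 + s(p, 22)*428 = -419 + (⅑)*428 = -419 + 428/9 = -3343/9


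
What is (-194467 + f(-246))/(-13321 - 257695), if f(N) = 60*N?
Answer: 209227/271016 ≈ 0.77201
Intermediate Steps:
(-194467 + f(-246))/(-13321 - 257695) = (-194467 + 60*(-246))/(-13321 - 257695) = (-194467 - 14760)/(-271016) = -209227*(-1/271016) = 209227/271016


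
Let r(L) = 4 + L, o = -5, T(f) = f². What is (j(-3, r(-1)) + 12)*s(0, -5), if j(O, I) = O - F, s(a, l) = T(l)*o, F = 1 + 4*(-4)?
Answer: -3000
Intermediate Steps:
F = -15 (F = 1 - 16 = -15)
s(a, l) = -5*l² (s(a, l) = l²*(-5) = -5*l²)
j(O, I) = 15 + O (j(O, I) = O - 1*(-15) = O + 15 = 15 + O)
(j(-3, r(-1)) + 12)*s(0, -5) = ((15 - 3) + 12)*(-5*(-5)²) = (12 + 12)*(-5*25) = 24*(-125) = -3000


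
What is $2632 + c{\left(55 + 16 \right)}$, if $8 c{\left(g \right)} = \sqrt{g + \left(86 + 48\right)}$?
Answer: $2632 + \frac{\sqrt{205}}{8} \approx 2633.8$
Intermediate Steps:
$c{\left(g \right)} = \frac{\sqrt{134 + g}}{8}$ ($c{\left(g \right)} = \frac{\sqrt{g + \left(86 + 48\right)}}{8} = \frac{\sqrt{g + 134}}{8} = \frac{\sqrt{134 + g}}{8}$)
$2632 + c{\left(55 + 16 \right)} = 2632 + \frac{\sqrt{134 + \left(55 + 16\right)}}{8} = 2632 + \frac{\sqrt{134 + 71}}{8} = 2632 + \frac{\sqrt{205}}{8}$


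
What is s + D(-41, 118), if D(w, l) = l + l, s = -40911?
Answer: -40675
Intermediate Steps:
D(w, l) = 2*l
s + D(-41, 118) = -40911 + 2*118 = -40911 + 236 = -40675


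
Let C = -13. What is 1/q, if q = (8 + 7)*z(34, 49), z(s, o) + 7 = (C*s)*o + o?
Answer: -1/324240 ≈ -3.0841e-6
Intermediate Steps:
z(s, o) = -7 + o - 13*o*s (z(s, o) = -7 + ((-13*s)*o + o) = -7 + (-13*o*s + o) = -7 + (o - 13*o*s) = -7 + o - 13*o*s)
q = -324240 (q = (8 + 7)*(-7 + 49 - 13*49*34) = 15*(-7 + 49 - 21658) = 15*(-21616) = -324240)
1/q = 1/(-324240) = -1/324240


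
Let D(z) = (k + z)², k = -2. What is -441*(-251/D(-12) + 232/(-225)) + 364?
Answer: 138347/100 ≈ 1383.5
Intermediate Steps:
D(z) = (-2 + z)²
-441*(-251/D(-12) + 232/(-225)) + 364 = -441*(-251/(-2 - 12)² + 232/(-225)) + 364 = -441*(-251/((-14)²) + 232*(-1/225)) + 364 = -441*(-251/196 - 232/225) + 364 = -441*(-101947/44100) + 364 = 101947/100 + 364 = 138347/100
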